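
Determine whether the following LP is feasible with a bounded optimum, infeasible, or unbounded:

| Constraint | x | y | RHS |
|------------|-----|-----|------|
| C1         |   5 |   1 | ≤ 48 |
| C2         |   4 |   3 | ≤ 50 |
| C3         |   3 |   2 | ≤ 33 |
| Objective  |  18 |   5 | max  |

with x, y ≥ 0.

Feasible with a bounded optimal solution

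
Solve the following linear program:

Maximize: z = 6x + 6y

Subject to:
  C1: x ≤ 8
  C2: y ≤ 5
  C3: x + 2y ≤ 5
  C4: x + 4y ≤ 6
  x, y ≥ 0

Evaluate the objective at each vertex of the feasible region:
  z(0, 0) = 0
  z(5, 0) = 30  ←
  z(4, 0.5) = 27
  z(0, 1.5) = 9
The maximum is at x = 5, y = 0.

x = 5, y = 0, z = 30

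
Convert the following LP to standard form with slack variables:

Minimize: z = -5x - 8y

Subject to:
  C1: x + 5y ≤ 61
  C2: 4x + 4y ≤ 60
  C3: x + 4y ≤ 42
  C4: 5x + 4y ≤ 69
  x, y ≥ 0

min z = -5x - 8y

s.t.
  x + 5y + s1 = 61
  4x + 4y + s2 = 60
  x + 4y + s3 = 42
  5x + 4y + s4 = 69
  x, y, s1, s2, s3, s4 ≥ 0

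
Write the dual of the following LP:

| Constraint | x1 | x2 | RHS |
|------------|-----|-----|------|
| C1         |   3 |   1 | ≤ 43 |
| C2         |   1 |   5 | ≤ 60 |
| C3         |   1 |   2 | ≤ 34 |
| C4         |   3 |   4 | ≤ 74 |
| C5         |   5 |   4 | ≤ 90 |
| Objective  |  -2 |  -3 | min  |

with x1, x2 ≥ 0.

Primal min cᵀx s.t. Ax ≤ b, x ≥ 0  →  Dual max −bᵀy s.t. Aᵀy ≥ −c, y ≥ 0.

Maximize: z = -43y1 - 60y2 - 34y3 - 74y4 - 90y5

Subject to:
  3y1 + y2 + y3 + 3y4 + 5y5 ≥ 2
  y1 + 5y2 + 2y3 + 4y4 + 4y5 ≥ 3
  y1, y2, y3, y4, y5 ≥ 0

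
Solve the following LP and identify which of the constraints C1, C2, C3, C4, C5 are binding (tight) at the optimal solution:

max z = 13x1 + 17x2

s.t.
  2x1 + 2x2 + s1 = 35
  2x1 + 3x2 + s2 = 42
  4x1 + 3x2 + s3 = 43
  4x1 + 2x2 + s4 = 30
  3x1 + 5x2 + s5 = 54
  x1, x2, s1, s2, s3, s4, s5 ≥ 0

At x1 = 3, x2 = 9, compute slack b - a·x for each constraint:
  C1: 35 − 24 = 11  (slack)
  C2: 42 − 33 = 9  (slack)
  C3: 43 − 39 = 4  (slack)
  C4: 30 − 30 = 0  (binding)
  C5: 54 − 54 = 0  (binding)

Optimal: x1 = 3, x2 = 9
Binding: C4, C5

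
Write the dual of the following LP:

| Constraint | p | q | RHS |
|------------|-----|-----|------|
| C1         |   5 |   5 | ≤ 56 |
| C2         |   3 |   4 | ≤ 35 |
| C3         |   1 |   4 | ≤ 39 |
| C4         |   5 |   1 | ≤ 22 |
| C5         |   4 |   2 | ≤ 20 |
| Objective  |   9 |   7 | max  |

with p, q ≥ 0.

Primal max cᵀx s.t. Ax ≤ b, x ≥ 0  →  Dual min bᵀy s.t. Aᵀy ≥ c, y ≥ 0.

Minimize: z = 56y1 + 35y2 + 39y3 + 22y4 + 20y5

Subject to:
  5y1 + 3y2 + y3 + 5y4 + 4y5 ≥ 9
  5y1 + 4y2 + 4y3 + y4 + 2y5 ≥ 7
  y1, y2, y3, y4, y5 ≥ 0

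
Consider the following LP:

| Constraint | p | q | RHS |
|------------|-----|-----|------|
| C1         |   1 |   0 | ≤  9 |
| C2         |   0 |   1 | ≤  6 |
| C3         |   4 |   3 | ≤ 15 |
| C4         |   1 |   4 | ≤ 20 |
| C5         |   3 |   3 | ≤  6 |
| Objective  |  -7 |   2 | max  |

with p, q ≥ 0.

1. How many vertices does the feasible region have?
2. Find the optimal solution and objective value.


1. 3
2. p = 0, q = 2, z = 4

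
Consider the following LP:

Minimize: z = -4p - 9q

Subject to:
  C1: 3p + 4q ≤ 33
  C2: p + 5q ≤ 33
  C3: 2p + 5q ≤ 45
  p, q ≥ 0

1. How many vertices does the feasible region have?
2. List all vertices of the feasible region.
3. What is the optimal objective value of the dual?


1. 4
2. (0, 0), (11, 0), (3, 6), (0, 6.6)
3. -66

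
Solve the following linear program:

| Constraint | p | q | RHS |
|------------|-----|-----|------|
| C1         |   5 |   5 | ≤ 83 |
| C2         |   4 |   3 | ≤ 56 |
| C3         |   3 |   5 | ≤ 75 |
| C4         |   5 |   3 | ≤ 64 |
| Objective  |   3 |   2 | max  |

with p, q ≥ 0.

Evaluate the objective at each vertex of the feasible region:
  z(0, 0) = 0
  z(12.8, 0) = 38.4
  z(8, 8) = 40  ←
  z(6.2, 10.4) = 39.4
  z(4, 12.6) = 37.2
  z(0, 15) = 30
The maximum is at p = 8, q = 8.

p = 8, q = 8, z = 40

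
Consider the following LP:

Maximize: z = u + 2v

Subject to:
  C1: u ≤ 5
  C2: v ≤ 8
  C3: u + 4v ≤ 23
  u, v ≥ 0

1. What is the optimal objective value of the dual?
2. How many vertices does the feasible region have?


1. 14
2. 4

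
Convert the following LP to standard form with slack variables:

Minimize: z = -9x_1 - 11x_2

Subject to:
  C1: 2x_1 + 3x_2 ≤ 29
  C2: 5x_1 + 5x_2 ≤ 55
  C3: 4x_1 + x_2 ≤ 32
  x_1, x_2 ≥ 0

min z = -9x_1 - 11x_2

s.t.
  2x_1 + 3x_2 + s1 = 29
  5x_1 + 5x_2 + s2 = 55
  4x_1 + x_2 + s3 = 32
  x_1, x_2, s1, s2, s3 ≥ 0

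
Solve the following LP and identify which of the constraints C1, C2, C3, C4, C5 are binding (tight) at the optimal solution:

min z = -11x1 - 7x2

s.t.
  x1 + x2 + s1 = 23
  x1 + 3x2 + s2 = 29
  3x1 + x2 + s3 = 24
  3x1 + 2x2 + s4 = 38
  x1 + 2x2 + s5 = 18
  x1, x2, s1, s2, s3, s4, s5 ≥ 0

At x1 = 6, x2 = 6, compute slack b - a·x for each constraint:
  C1: 23 − 12 = 11  (slack)
  C2: 29 − 24 = 5  (slack)
  C3: 24 − 24 = 0  (binding)
  C4: 38 − 30 = 8  (slack)
  C5: 18 − 18 = 0  (binding)

Optimal: x1 = 6, x2 = 6
Binding: C3, C5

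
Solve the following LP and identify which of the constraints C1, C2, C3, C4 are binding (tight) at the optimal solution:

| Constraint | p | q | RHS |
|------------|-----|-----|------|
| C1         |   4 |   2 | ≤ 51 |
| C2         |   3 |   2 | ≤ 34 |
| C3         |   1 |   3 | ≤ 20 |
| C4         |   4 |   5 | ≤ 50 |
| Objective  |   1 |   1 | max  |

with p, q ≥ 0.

At p = 10, q = 2, compute slack b - a·x for each constraint:
  C1: 51 − 44 = 7  (slack)
  C2: 34 − 34 = 0  (binding)
  C3: 20 − 16 = 4  (slack)
  C4: 50 − 50 = 0  (binding)

Optimal: p = 10, q = 2
Binding: C2, C4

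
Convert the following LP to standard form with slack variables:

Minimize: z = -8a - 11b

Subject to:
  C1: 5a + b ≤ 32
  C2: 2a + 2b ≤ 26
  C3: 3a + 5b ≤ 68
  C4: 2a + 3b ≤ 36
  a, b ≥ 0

min z = -8a - 11b

s.t.
  5a + b + s1 = 32
  2a + 2b + s2 = 26
  3a + 5b + s3 = 68
  2a + 3b + s4 = 36
  a, b, s1, s2, s3, s4 ≥ 0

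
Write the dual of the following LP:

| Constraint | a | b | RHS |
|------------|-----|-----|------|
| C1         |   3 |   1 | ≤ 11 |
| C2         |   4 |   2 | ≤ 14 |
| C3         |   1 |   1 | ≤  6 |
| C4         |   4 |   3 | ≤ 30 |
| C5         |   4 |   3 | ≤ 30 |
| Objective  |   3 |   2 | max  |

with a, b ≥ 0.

Primal max cᵀx s.t. Ax ≤ b, x ≥ 0  →  Dual min bᵀy s.t. Aᵀy ≥ c, y ≥ 0.

Minimize: z = 11y1 + 14y2 + 6y3 + 30y4 + 30y5

Subject to:
  3y1 + 4y2 + y3 + 4y4 + 4y5 ≥ 3
  y1 + 2y2 + y3 + 3y4 + 3y5 ≥ 2
  y1, y2, y3, y4, y5 ≥ 0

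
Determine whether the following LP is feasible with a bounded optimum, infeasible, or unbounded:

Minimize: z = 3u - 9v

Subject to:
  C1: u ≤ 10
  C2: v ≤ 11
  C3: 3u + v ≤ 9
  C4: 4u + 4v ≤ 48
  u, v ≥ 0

Feasible with a bounded optimal solution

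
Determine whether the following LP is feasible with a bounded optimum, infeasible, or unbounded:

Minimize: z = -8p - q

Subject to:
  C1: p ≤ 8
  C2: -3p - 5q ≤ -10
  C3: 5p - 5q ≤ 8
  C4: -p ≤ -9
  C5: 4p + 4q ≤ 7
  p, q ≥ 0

Infeasible (no feasible solution exists)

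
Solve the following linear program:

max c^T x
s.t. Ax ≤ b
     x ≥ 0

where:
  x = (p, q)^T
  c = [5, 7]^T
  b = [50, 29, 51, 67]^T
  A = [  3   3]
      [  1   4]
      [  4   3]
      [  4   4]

Evaluate the objective at each vertex of the feasible region:
  z(0, 0) = 0
  z(12.75, 0) = 63.75
  z(9, 5) = 80  ←
  z(0, 7.25) = 50.75
The maximum is at p = 9, q = 5.

p = 9, q = 5, z = 80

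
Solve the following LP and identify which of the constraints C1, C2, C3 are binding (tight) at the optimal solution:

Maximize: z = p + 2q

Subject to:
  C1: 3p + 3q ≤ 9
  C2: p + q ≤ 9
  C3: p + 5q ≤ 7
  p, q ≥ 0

At p = 2, q = 1, compute slack b - a·x for each constraint:
  C1: 9 − 9 = 0  (binding)
  C2: 9 − 3 = 6  (slack)
  C3: 7 − 7 = 0  (binding)

Optimal: p = 2, q = 1
Binding: C1, C3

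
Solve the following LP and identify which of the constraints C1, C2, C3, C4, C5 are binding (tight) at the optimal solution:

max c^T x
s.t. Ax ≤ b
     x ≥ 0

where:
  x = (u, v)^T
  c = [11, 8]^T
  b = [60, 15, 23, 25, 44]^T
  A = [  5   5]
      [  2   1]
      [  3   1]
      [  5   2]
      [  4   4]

At u = 1, v = 10, compute slack b - a·x for each constraint:
  C1: 60 − 55 = 5  (slack)
  C2: 15 − 12 = 3  (slack)
  C3: 23 − 13 = 10  (slack)
  C4: 25 − 25 = 0  (binding)
  C5: 44 − 44 = 0  (binding)

Optimal: u = 1, v = 10
Binding: C4, C5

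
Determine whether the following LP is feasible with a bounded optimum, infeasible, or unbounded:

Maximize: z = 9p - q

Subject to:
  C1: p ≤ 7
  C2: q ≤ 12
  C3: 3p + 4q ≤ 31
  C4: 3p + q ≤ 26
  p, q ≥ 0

Feasible with a bounded optimal solution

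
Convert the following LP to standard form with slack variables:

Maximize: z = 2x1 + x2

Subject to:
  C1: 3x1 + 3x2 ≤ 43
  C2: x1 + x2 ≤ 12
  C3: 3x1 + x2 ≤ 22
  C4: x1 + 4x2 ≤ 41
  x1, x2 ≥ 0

max z = 2x1 + x2

s.t.
  3x1 + 3x2 + s1 = 43
  x1 + x2 + s2 = 12
  3x1 + x2 + s3 = 22
  x1 + 4x2 + s4 = 41
  x1, x2, s1, s2, s3, s4 ≥ 0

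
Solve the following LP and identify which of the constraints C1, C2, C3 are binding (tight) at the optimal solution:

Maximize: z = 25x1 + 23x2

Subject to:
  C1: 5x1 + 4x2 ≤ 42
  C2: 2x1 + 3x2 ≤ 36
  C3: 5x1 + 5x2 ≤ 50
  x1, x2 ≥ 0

At x1 = 2, x2 = 8, compute slack b - a·x for each constraint:
  C1: 42 − 42 = 0  (binding)
  C2: 36 − 28 = 8  (slack)
  C3: 50 − 50 = 0  (binding)

Optimal: x1 = 2, x2 = 8
Binding: C1, C3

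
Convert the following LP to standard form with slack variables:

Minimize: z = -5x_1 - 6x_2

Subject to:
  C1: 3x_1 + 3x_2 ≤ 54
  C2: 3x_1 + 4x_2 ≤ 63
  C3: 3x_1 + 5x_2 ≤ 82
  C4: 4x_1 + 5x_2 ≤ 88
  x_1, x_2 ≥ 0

min z = -5x_1 - 6x_2

s.t.
  3x_1 + 3x_2 + s1 = 54
  3x_1 + 4x_2 + s2 = 63
  3x_1 + 5x_2 + s3 = 82
  4x_1 + 5x_2 + s4 = 88
  x_1, x_2, s1, s2, s3, s4 ≥ 0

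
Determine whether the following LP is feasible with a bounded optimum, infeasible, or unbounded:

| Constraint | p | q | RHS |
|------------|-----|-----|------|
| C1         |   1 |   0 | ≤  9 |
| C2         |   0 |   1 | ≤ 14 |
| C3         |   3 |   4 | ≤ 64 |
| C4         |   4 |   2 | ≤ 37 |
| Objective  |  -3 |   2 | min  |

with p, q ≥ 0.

Feasible with a bounded optimal solution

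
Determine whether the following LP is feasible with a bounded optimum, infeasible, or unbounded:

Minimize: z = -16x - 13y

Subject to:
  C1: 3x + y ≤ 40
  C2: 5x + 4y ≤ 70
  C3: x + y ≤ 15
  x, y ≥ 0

Feasible with a bounded optimal solution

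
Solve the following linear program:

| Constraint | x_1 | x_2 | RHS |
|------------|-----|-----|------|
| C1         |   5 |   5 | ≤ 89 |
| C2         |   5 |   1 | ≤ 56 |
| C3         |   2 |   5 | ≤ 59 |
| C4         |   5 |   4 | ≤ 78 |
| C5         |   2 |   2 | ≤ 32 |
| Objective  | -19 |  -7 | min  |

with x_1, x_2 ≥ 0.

Evaluate the objective at each vertex of the feasible region:
  z(0, 0) = 0
  z(11.2, 0) = -212.8
  z(10, 6) = -232  ←
  z(7, 9) = -196
  z(0, 11.8) = -82.6
The minimum is at x_1 = 10, x_2 = 6.

x_1 = 10, x_2 = 6, z = -232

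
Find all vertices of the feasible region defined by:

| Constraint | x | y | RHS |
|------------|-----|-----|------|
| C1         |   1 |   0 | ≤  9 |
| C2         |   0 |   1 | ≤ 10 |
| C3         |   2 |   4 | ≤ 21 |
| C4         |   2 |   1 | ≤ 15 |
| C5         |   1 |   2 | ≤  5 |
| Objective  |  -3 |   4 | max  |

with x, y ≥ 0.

(0, 0), (5, 0), (0, 2.5)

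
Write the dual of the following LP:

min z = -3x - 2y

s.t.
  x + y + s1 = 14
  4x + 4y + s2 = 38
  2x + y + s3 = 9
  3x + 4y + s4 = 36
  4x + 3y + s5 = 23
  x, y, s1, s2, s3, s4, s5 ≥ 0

Primal min cᵀx s.t. Ax ≤ b, x ≥ 0  →  Dual max −bᵀy s.t. Aᵀy ≥ −c, y ≥ 0.

Maximize: z = -14y1 - 38y2 - 9y3 - 36y4 - 23y5

Subject to:
  y1 + 4y2 + 2y3 + 3y4 + 4y5 ≥ 3
  y1 + 4y2 + y3 + 4y4 + 3y5 ≥ 2
  y1, y2, y3, y4, y5 ≥ 0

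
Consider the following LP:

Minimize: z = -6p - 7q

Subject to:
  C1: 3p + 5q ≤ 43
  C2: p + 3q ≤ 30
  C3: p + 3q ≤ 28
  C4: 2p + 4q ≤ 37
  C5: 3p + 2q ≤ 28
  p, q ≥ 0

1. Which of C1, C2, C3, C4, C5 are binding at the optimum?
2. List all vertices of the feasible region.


1. C1, C5
2. (0, 0), (9.333, 0), (6, 5), (0, 8.6)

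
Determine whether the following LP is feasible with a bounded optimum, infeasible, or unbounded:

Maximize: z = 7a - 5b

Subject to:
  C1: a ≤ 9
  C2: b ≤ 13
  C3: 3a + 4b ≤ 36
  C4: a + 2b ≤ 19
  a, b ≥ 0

Feasible with a bounded optimal solution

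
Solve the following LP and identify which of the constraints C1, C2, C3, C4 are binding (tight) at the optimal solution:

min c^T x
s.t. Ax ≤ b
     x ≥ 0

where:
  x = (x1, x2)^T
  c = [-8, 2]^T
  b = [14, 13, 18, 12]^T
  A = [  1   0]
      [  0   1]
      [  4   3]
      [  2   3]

At x1 = 4.5, x2 = 0, compute slack b - a·x for each constraint:
  C1: 14 − 4.5 = 9.5  (slack)
  C2: 13 − 0 = 13  (slack)
  C3: 18 − 18 = 0  (binding)
  C4: 12 − 9 = 3  (slack)

Optimal: x1 = 4.5, x2 = 0
Binding: C3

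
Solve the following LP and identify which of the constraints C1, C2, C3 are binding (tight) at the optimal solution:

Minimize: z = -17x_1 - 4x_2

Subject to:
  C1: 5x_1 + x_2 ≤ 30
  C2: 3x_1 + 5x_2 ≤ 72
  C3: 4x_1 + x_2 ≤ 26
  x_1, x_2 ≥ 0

At x_1 = 4, x_2 = 10, compute slack b - a·x for each constraint:
  C1: 30 − 30 = 0  (binding)
  C2: 72 − 62 = 10  (slack)
  C3: 26 − 26 = 0  (binding)

Optimal: x_1 = 4, x_2 = 10
Binding: C1, C3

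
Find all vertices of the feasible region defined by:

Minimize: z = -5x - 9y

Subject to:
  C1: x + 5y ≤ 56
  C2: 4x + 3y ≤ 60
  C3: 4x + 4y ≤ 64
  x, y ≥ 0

(0, 0), (15, 0), (12, 4), (6, 10), (0, 11.2)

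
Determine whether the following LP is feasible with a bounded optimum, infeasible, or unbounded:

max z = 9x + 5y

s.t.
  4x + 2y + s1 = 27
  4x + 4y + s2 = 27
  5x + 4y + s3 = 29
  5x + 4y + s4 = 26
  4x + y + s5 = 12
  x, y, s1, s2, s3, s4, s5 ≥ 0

Feasible with a bounded optimal solution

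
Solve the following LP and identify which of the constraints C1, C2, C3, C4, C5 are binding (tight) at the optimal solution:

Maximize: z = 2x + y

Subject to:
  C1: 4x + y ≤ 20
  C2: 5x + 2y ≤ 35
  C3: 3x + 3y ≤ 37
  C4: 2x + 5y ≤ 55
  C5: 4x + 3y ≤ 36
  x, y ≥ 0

At x = 3, y = 8, compute slack b - a·x for each constraint:
  C1: 20 − 20 = 0  (binding)
  C2: 35 − 31 = 4  (slack)
  C3: 37 − 33 = 4  (slack)
  C4: 55 − 46 = 9  (slack)
  C5: 36 − 36 = 0  (binding)

Optimal: x = 3, y = 8
Binding: C1, C5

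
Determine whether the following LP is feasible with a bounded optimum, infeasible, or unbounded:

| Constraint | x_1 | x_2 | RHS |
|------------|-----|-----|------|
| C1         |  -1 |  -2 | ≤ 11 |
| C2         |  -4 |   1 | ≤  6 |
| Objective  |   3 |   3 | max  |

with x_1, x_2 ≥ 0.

Unbounded (objective can increase without bound)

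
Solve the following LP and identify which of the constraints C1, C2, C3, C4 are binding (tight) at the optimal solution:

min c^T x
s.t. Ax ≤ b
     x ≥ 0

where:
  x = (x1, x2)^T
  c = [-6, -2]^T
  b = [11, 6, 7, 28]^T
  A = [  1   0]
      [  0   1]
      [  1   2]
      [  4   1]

At x1 = 7, x2 = 0, compute slack b - a·x for each constraint:
  C1: 11 − 7 = 4  (slack)
  C2: 6 − 0 = 6  (slack)
  C3: 7 − 7 = 0  (binding)
  C4: 28 − 28 = 0  (binding)

Optimal: x1 = 7, x2 = 0
Binding: C3, C4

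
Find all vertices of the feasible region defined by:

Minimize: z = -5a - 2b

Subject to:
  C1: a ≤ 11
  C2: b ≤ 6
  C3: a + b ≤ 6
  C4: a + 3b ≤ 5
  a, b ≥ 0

(0, 0), (5, 0), (0, 1.667)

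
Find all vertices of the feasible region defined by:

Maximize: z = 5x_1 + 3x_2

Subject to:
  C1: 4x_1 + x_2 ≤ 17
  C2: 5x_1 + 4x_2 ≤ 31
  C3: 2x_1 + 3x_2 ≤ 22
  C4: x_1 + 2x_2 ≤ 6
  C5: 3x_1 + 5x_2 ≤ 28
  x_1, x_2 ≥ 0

(0, 0), (4.25, 0), (4, 1), (0, 3)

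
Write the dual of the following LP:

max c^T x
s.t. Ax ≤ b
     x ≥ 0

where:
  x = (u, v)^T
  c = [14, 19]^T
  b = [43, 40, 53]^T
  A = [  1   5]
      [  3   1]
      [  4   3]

Primal max cᵀx s.t. Ax ≤ b, x ≥ 0  →  Dual min bᵀy s.t. Aᵀy ≥ c, y ≥ 0.

Minimize: z = 43y1 + 40y2 + 53y3

Subject to:
  y1 + 3y2 + 4y3 ≥ 14
  5y1 + y2 + 3y3 ≥ 19
  y1, y2, y3 ≥ 0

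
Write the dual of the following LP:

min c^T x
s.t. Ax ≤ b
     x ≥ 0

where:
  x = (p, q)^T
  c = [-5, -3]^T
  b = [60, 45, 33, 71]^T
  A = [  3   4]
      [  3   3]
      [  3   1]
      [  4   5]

Primal min cᵀx s.t. Ax ≤ b, x ≥ 0  →  Dual max −bᵀy s.t. Aᵀy ≥ −c, y ≥ 0.

Maximize: z = -60y1 - 45y2 - 33y3 - 71y4

Subject to:
  3y1 + 3y2 + 3y3 + 4y4 ≥ 5
  4y1 + 3y2 + y3 + 5y4 ≥ 3
  y1, y2, y3, y4 ≥ 0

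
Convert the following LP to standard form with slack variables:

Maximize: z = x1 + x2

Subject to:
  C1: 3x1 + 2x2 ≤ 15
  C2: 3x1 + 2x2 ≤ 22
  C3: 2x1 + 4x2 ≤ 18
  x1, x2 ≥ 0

max z = x1 + x2

s.t.
  3x1 + 2x2 + s1 = 15
  3x1 + 2x2 + s2 = 22
  2x1 + 4x2 + s3 = 18
  x1, x2, s1, s2, s3 ≥ 0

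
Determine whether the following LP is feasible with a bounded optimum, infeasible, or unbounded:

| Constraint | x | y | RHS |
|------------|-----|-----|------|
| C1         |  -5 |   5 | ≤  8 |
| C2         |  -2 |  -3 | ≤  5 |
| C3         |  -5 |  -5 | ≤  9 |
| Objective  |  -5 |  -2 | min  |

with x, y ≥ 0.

Unbounded (objective can decrease without bound)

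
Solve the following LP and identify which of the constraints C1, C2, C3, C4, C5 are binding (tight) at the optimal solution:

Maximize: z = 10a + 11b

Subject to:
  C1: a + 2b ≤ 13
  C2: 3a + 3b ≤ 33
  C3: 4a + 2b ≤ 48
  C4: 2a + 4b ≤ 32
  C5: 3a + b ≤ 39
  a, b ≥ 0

At a = 9, b = 2, compute slack b - a·x for each constraint:
  C1: 13 − 13 = 0  (binding)
  C2: 33 − 33 = 0  (binding)
  C3: 48 − 40 = 8  (slack)
  C4: 32 − 26 = 6  (slack)
  C5: 39 − 29 = 10  (slack)

Optimal: a = 9, b = 2
Binding: C1, C2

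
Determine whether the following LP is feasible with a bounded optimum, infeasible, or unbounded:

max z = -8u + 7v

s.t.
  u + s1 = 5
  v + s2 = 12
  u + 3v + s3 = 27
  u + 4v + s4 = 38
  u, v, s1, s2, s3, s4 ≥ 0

Feasible with a bounded optimal solution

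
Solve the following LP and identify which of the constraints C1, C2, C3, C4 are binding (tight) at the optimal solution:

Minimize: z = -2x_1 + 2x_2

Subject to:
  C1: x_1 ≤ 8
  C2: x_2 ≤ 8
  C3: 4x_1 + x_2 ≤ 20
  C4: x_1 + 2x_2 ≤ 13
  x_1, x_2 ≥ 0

At x_1 = 5, x_2 = 0, compute slack b - a·x for each constraint:
  C1: 8 − 5 = 3  (slack)
  C2: 8 − 0 = 8  (slack)
  C3: 20 − 20 = 0  (binding)
  C4: 13 − 5 = 8  (slack)

Optimal: x_1 = 5, x_2 = 0
Binding: C3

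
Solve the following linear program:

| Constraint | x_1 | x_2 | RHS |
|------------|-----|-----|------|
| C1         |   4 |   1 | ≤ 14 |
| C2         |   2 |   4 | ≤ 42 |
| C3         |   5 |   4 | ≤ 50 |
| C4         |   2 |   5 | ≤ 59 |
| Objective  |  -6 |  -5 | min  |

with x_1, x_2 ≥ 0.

Evaluate the objective at each vertex of the feasible region:
  z(0, 0) = 0
  z(3.5, 0) = -21
  z(1, 10) = -56  ←
  z(0, 10.5) = -52.5
The minimum is at x_1 = 1, x_2 = 10.

x_1 = 1, x_2 = 10, z = -56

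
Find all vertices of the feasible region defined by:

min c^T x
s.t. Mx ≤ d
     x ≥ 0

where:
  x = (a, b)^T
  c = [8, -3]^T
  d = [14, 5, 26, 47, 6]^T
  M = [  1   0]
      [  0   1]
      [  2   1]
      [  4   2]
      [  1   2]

(0, 0), (6, 0), (0, 3)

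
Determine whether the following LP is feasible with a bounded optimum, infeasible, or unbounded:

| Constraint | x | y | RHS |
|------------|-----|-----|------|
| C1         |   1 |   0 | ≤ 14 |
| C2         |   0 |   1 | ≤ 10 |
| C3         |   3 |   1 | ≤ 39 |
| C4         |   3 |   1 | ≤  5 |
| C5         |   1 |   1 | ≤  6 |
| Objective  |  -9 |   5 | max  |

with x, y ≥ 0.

Feasible with a bounded optimal solution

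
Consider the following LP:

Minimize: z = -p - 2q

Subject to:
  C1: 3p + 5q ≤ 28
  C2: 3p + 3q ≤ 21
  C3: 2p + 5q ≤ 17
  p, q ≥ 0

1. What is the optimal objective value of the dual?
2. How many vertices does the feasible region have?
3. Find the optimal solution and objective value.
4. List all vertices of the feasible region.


1. -8
2. 4
3. p = 6, q = 1, z = -8
4. (0, 0), (7, 0), (6, 1), (0, 3.4)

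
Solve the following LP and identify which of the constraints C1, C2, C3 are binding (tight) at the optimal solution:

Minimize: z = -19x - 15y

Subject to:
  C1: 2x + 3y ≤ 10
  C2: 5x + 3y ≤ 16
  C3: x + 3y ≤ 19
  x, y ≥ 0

At x = 2, y = 2, compute slack b - a·x for each constraint:
  C1: 10 − 10 = 0  (binding)
  C2: 16 − 16 = 0  (binding)
  C3: 19 − 8 = 11  (slack)

Optimal: x = 2, y = 2
Binding: C1, C2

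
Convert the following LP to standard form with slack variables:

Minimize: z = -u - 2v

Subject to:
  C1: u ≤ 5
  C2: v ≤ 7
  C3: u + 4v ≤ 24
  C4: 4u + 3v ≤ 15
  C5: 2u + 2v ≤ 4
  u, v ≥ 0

min z = -u - 2v

s.t.
  u + s1 = 5
  v + s2 = 7
  u + 4v + s3 = 24
  4u + 3v + s4 = 15
  2u + 2v + s5 = 4
  u, v, s1, s2, s3, s4, s5 ≥ 0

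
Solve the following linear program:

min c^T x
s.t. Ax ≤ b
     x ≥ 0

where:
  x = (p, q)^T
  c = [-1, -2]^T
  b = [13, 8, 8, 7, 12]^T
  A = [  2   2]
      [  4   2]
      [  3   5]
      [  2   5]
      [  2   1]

Evaluate the objective at each vertex of the feasible region:
  z(0, 0) = 0
  z(2, 0) = -2
  z(1.714, 0.5714) = -2.857
  z(1, 1) = -3  ←
  z(0, 1.4) = -2.8
The minimum is at p = 1, q = 1.

p = 1, q = 1, z = -3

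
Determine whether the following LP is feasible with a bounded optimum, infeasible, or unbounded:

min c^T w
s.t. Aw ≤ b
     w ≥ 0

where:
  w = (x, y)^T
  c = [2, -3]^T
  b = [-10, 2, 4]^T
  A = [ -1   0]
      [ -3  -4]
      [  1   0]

Infeasible (no feasible solution exists)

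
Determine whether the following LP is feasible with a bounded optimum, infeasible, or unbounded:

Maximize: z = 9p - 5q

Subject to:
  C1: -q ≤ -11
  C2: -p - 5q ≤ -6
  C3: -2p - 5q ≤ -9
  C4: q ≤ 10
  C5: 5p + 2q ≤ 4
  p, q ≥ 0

Infeasible (no feasible solution exists)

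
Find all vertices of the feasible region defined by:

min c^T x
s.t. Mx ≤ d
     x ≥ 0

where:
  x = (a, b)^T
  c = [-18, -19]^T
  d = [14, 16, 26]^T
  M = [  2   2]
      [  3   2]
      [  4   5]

(0, 0), (5.333, 0), (4, 2), (0, 5.2)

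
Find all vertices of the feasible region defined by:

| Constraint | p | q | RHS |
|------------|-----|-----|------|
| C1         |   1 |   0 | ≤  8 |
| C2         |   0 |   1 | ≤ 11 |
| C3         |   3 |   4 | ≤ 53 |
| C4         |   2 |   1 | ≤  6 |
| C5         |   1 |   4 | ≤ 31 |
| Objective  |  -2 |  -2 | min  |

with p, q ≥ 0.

(0, 0), (3, 0), (0, 6)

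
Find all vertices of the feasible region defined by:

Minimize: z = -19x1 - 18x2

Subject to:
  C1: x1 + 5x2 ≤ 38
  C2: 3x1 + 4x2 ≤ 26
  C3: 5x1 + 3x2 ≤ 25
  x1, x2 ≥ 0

(0, 0), (5, 0), (2, 5), (0, 6.5)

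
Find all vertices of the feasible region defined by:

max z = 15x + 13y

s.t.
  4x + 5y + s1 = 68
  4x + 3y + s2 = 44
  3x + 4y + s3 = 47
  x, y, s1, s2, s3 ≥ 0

(0, 0), (11, 0), (5, 8), (0, 11.75)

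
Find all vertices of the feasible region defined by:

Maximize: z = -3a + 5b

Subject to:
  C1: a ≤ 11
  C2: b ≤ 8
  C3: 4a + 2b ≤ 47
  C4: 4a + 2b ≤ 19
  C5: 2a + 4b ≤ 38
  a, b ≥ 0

(0, 0), (4.75, 0), (0.75, 8), (0, 8)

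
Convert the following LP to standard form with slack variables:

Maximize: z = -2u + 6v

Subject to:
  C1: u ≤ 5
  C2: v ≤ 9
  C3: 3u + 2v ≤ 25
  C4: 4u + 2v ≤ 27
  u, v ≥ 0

max z = -2u + 6v

s.t.
  u + s1 = 5
  v + s2 = 9
  3u + 2v + s3 = 25
  4u + 2v + s4 = 27
  u, v, s1, s2, s3, s4 ≥ 0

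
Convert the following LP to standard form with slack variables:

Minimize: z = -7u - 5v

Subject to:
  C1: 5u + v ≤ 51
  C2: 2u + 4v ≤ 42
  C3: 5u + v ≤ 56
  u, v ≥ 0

min z = -7u - 5v

s.t.
  5u + v + s1 = 51
  2u + 4v + s2 = 42
  5u + v + s3 = 56
  u, v, s1, s2, s3 ≥ 0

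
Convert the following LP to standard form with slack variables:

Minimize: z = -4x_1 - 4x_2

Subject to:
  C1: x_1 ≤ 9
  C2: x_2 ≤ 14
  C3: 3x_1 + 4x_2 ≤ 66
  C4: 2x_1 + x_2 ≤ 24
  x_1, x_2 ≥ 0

min z = -4x_1 - 4x_2

s.t.
  x_1 + s1 = 9
  x_2 + s2 = 14
  3x_1 + 4x_2 + s3 = 66
  2x_1 + x_2 + s4 = 24
  x_1, x_2, s1, s2, s3, s4 ≥ 0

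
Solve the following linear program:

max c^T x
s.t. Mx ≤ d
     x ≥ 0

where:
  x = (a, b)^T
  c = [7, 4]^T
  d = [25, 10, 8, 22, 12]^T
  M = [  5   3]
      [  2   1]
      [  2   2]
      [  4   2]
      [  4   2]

Evaluate the objective at each vertex of the feasible region:
  z(0, 0) = 0
  z(3, 0) = 21
  z(2, 2) = 22  ←
  z(0, 4) = 16
The maximum is at a = 2, b = 2.

a = 2, b = 2, z = 22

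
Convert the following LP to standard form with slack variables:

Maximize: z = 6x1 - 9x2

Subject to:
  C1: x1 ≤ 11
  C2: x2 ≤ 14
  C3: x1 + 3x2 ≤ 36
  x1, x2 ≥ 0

max z = 6x1 - 9x2

s.t.
  x1 + s1 = 11
  x2 + s2 = 14
  x1 + 3x2 + s3 = 36
  x1, x2, s1, s2, s3 ≥ 0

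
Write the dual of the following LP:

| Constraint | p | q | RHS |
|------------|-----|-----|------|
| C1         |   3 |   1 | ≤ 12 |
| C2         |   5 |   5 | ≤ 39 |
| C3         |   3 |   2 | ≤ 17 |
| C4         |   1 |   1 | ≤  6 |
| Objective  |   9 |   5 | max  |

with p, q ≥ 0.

Primal max cᵀx s.t. Ax ≤ b, x ≥ 0  →  Dual min bᵀy s.t. Aᵀy ≥ c, y ≥ 0.

Minimize: z = 12y1 + 39y2 + 17y3 + 6y4

Subject to:
  3y1 + 5y2 + 3y3 + y4 ≥ 9
  y1 + 5y2 + 2y3 + y4 ≥ 5
  y1, y2, y3, y4 ≥ 0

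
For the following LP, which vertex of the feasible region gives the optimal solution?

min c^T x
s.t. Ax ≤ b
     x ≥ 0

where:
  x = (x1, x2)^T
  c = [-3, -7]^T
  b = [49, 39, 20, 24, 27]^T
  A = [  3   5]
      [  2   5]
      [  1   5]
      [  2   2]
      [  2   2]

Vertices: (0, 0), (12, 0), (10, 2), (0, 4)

Evaluate the objective at each vertex of the feasible region:
  z(0, 0) = 0
  z(12, 0) = -36
  z(10, 2) = -44  ←
  z(0, 4) = -28
The minimum is at x1 = 10, x2 = 2.

(10, 2)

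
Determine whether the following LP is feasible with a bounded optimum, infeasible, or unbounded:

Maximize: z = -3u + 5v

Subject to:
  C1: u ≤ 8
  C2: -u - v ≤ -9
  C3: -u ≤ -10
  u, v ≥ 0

Infeasible (no feasible solution exists)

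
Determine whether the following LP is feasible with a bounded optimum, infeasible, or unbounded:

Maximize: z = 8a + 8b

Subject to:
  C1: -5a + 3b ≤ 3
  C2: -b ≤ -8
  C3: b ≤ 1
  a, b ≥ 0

Infeasible (no feasible solution exists)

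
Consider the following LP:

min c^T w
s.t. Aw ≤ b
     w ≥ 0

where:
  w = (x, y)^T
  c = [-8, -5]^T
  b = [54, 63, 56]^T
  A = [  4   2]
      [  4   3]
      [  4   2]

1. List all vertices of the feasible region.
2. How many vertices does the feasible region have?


1. (0, 0), (13.5, 0), (9, 9), (0, 21)
2. 4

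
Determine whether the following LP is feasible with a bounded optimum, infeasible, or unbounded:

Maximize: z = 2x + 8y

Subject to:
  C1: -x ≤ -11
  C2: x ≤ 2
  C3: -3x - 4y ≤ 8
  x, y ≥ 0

Infeasible (no feasible solution exists)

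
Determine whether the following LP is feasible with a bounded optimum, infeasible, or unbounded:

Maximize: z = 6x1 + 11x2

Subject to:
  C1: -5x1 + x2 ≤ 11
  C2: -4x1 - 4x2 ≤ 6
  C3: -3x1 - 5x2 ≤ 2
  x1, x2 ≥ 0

Unbounded (objective can increase without bound)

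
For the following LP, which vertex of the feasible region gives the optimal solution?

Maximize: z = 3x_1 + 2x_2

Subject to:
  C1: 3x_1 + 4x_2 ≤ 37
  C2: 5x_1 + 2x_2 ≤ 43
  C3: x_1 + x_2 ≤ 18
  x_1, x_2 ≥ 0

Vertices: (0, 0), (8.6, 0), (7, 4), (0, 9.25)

Evaluate the objective at each vertex of the feasible region:
  z(0, 0) = 0
  z(8.6, 0) = 25.8
  z(7, 4) = 29  ←
  z(0, 9.25) = 18.5
The maximum is at x_1 = 7, x_2 = 4.

(7, 4)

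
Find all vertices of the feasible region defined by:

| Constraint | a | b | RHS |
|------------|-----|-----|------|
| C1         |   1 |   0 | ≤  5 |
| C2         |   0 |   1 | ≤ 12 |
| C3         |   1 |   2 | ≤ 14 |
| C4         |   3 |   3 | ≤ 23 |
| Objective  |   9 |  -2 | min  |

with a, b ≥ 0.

(0, 0), (5, 0), (5, 2.667), (1.333, 6.333), (0, 7)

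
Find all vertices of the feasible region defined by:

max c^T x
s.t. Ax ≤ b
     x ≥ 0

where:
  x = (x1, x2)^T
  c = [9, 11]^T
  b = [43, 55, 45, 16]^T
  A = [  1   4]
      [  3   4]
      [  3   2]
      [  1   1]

(0, 0), (15, 0), (13, 3), (9, 7), (6, 9.25), (0, 10.75)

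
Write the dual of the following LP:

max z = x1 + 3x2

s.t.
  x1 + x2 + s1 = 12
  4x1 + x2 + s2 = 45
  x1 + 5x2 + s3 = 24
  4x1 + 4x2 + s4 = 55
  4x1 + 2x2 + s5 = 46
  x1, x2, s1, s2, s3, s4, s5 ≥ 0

Primal max cᵀx s.t. Ax ≤ b, x ≥ 0  →  Dual min bᵀy s.t. Aᵀy ≥ c, y ≥ 0.

Minimize: z = 12y1 + 45y2 + 24y3 + 55y4 + 46y5

Subject to:
  y1 + 4y2 + y3 + 4y4 + 4y5 ≥ 1
  y1 + y2 + 5y3 + 4y4 + 2y5 ≥ 3
  y1, y2, y3, y4, y5 ≥ 0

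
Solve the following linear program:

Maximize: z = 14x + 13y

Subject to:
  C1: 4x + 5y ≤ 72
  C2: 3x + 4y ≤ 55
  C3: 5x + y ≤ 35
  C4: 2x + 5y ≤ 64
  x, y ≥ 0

Evaluate the objective at each vertex of the feasible region:
  z(0, 0) = 0
  z(7, 0) = 98
  z(5, 10) = 200  ←
  z(2.714, 11.71) = 190.3
  z(0, 12.8) = 166.4
The maximum is at x = 5, y = 10.

x = 5, y = 10, z = 200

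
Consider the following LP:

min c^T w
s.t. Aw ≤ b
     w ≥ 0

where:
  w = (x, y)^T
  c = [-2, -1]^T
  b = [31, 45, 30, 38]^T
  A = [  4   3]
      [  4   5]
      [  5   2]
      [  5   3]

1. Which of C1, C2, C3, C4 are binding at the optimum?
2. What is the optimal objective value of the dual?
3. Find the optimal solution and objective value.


1. C1, C3
2. -13
3. x = 4, y = 5, z = -13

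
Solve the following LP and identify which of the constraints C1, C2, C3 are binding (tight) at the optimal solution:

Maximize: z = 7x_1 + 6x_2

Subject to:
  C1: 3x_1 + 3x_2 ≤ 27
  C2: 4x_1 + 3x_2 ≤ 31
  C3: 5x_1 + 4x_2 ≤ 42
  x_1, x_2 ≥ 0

At x_1 = 4, x_2 = 5, compute slack b - a·x for each constraint:
  C1: 27 − 27 = 0  (binding)
  C2: 31 − 31 = 0  (binding)
  C3: 42 − 40 = 2  (slack)

Optimal: x_1 = 4, x_2 = 5
Binding: C1, C2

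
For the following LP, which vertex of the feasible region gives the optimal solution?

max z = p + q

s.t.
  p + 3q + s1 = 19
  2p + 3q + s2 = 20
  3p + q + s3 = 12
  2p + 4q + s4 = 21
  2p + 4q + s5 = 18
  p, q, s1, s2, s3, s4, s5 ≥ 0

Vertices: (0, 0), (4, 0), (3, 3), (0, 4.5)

Evaluate the objective at each vertex of the feasible region:
  z(0, 0) = 0
  z(4, 0) = 4
  z(3, 3) = 6  ←
  z(0, 4.5) = 4.5
The maximum is at p = 3, q = 3.

(3, 3)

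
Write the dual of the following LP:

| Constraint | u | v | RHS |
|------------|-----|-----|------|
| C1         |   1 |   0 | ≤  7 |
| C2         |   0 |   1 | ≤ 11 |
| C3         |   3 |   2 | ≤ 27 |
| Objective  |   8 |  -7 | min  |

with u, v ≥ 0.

Primal min cᵀx s.t. Ax ≤ b, x ≥ 0  →  Dual max −bᵀy s.t. Aᵀy ≥ −c, y ≥ 0.

Maximize: z = -7y1 - 11y2 - 27y3

Subject to:
  y1 + 3y3 ≥ -8
  y2 + 2y3 ≥ 7
  y1, y2, y3 ≥ 0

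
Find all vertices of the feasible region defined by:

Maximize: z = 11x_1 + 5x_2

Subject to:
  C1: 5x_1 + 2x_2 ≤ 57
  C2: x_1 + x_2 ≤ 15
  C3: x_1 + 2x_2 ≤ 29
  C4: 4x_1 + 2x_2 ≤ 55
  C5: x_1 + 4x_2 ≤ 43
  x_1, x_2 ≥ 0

(0, 0), (11.4, 0), (9, 6), (5.667, 9.333), (0, 10.75)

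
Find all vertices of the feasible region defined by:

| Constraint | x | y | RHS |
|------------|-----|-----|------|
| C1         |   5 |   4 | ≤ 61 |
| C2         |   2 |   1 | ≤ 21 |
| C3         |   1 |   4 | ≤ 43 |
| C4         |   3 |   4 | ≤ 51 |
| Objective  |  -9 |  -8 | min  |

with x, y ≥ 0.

(0, 0), (10.5, 0), (7.667, 5.667), (5, 9), (4, 9.75), (0, 10.75)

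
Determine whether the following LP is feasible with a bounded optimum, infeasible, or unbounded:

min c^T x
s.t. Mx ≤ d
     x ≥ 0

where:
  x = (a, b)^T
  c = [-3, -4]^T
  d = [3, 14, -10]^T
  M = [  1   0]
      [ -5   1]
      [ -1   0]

Infeasible (no feasible solution exists)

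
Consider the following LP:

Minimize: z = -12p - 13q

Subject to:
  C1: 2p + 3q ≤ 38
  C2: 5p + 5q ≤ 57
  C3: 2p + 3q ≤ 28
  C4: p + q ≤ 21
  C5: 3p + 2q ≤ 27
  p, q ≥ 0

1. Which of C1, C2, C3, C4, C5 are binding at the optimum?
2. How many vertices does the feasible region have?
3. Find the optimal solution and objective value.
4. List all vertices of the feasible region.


1. C3, C5
2. 4
3. p = 5, q = 6, z = -138
4. (0, 0), (9, 0), (5, 6), (0, 9.333)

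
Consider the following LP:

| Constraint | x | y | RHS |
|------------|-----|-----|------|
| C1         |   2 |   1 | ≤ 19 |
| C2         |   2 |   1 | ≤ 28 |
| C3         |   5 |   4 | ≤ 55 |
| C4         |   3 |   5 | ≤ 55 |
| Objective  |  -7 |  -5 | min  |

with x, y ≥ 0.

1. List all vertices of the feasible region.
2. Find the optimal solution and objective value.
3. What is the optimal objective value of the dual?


1. (0, 0), (9.5, 0), (7, 5), (4.231, 8.462), (0, 11)
2. x = 7, y = 5, z = -74
3. -74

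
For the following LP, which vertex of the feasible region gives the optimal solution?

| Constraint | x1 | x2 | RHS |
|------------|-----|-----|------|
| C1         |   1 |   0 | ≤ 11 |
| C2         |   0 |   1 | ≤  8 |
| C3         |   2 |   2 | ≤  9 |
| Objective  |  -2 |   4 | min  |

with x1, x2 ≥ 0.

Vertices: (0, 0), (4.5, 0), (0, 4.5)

Evaluate the objective at each vertex of the feasible region:
  z(0, 0) = 0
  z(4.5, 0) = -9  ←
  z(0, 4.5) = 18
The minimum is at x1 = 4.5, x2 = 0.

(4.5, 0)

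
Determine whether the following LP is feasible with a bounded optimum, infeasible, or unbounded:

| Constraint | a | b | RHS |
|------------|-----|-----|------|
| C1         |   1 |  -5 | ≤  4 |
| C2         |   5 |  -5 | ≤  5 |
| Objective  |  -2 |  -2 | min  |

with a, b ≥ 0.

Unbounded (objective can decrease without bound)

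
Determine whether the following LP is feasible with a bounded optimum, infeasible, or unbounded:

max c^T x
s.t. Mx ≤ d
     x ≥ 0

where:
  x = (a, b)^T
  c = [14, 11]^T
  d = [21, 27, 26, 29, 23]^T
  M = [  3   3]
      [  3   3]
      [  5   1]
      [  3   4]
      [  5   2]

Feasible with a bounded optimal solution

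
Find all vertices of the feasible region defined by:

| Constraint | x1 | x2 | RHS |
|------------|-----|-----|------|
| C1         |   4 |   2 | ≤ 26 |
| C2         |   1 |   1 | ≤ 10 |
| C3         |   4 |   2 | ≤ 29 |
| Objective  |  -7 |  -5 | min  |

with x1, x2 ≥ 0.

(0, 0), (6.5, 0), (3, 7), (0, 10)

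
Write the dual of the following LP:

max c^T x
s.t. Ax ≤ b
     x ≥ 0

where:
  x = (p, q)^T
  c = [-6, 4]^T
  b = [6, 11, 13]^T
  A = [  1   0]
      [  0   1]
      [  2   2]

Primal max cᵀx s.t. Ax ≤ b, x ≥ 0  →  Dual min bᵀy s.t. Aᵀy ≥ c, y ≥ 0.

Minimize: z = 6y1 + 11y2 + 13y3

Subject to:
  y1 + 2y3 ≥ -6
  y2 + 2y3 ≥ 4
  y1, y2, y3 ≥ 0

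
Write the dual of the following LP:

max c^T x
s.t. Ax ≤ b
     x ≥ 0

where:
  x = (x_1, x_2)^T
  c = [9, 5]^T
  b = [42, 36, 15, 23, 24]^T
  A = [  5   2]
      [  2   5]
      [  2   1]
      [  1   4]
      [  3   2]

Primal max cᵀx s.t. Ax ≤ b, x ≥ 0  →  Dual min bᵀy s.t. Aᵀy ≥ c, y ≥ 0.

Minimize: z = 42y1 + 36y2 + 15y3 + 23y4 + 24y5

Subject to:
  5y1 + 2y2 + 2y3 + y4 + 3y5 ≥ 9
  2y1 + 5y2 + y3 + 4y4 + 2y5 ≥ 5
  y1, y2, y3, y4, y5 ≥ 0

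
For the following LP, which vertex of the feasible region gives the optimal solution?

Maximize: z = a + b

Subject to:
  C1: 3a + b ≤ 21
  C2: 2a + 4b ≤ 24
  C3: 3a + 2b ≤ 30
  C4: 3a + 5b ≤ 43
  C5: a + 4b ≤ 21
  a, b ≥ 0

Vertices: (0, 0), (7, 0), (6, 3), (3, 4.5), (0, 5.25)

Evaluate the objective at each vertex of the feasible region:
  z(0, 0) = 0
  z(7, 0) = 7
  z(6, 3) = 9  ←
  z(3, 4.5) = 7.5
  z(0, 5.25) = 5.25
The maximum is at a = 6, b = 3.

(6, 3)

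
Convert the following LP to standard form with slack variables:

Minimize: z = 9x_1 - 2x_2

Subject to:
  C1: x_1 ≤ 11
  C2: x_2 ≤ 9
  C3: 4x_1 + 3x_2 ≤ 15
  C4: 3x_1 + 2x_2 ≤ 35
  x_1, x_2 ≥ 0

min z = 9x_1 - 2x_2

s.t.
  x_1 + s1 = 11
  x_2 + s2 = 9
  4x_1 + 3x_2 + s3 = 15
  3x_1 + 2x_2 + s4 = 35
  x_1, x_2, s1, s2, s3, s4 ≥ 0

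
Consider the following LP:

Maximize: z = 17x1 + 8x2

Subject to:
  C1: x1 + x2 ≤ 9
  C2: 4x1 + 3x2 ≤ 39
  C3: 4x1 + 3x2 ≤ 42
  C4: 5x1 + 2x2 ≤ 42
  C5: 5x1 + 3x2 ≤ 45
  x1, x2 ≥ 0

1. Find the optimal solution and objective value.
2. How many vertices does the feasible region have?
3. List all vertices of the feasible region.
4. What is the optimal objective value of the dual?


1. x1 = 8, x2 = 1, z = 144
2. 4
3. (0, 0), (8.4, 0), (8, 1), (0, 9)
4. 144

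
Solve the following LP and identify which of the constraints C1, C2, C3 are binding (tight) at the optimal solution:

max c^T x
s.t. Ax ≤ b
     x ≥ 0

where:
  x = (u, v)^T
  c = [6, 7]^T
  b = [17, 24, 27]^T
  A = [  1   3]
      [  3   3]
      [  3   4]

At u = 5, v = 3, compute slack b - a·x for each constraint:
  C1: 17 − 14 = 3  (slack)
  C2: 24 − 24 = 0  (binding)
  C3: 27 − 27 = 0  (binding)

Optimal: u = 5, v = 3
Binding: C2, C3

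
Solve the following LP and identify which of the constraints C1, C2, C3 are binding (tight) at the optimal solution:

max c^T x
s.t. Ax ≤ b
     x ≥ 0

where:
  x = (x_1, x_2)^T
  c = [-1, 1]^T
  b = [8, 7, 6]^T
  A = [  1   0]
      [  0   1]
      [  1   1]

At x_1 = 0, x_2 = 6, compute slack b - a·x for each constraint:
  C1: 8 − 0 = 8  (slack)
  C2: 7 − 6 = 1  (slack)
  C3: 6 − 6 = 0  (binding)

Optimal: x_1 = 0, x_2 = 6
Binding: C3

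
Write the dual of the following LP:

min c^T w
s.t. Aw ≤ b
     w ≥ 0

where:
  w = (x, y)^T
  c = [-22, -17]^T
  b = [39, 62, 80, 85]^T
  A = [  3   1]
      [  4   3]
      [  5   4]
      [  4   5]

Primal min cᵀx s.t. Ax ≤ b, x ≥ 0  →  Dual max −bᵀy s.t. Aᵀy ≥ −c, y ≥ 0.

Maximize: z = -39y1 - 62y2 - 80y3 - 85y4

Subject to:
  3y1 + 4y2 + 5y3 + 4y4 ≥ 22
  y1 + 3y2 + 4y3 + 5y4 ≥ 17
  y1, y2, y3, y4 ≥ 0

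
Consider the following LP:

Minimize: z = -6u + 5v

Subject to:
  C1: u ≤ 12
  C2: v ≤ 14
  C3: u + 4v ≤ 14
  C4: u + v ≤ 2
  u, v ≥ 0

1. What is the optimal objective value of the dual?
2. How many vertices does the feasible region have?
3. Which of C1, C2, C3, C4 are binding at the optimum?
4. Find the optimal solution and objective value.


1. -12
2. 3
3. C4
4. u = 2, v = 0, z = -12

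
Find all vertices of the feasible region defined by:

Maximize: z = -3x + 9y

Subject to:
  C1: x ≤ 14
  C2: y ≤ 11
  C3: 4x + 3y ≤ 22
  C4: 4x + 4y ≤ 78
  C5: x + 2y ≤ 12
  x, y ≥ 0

(0, 0), (5.5, 0), (1.6, 5.2), (0, 6)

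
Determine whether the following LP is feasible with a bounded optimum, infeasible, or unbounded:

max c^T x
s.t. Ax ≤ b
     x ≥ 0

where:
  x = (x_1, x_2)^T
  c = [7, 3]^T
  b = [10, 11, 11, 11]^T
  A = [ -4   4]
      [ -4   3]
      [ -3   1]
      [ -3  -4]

Unbounded (objective can increase without bound)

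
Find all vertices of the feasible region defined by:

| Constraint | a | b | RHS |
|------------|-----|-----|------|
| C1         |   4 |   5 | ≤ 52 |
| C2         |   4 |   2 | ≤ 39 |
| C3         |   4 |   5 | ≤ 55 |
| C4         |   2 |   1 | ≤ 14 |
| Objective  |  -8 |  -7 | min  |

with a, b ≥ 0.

(0, 0), (7, 0), (3, 8), (0, 10.4)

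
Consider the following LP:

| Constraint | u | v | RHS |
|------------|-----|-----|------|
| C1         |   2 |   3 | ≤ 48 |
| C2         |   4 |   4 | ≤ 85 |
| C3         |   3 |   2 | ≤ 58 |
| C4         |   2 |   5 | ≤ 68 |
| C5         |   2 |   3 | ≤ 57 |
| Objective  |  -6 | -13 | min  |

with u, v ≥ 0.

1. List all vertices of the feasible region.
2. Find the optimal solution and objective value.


1. (0, 0), (19.33, 0), (15.6, 5.6), (9, 10), (0, 13.6)
2. u = 9, v = 10, z = -184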